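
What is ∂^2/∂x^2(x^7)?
42 x^{5}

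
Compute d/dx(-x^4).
- 4 x^{3}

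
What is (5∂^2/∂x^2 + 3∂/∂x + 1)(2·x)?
2 x + 6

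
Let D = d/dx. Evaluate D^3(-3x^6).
- 360 x^{3}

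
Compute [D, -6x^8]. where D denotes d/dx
- 48 x^{7}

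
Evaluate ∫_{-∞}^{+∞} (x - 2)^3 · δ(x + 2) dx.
-64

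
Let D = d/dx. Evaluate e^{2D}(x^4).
x^{4} + 8 x^{3} + 24 x^{2} + 32 x + 16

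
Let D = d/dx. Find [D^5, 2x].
10D^{4}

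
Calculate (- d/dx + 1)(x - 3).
x - 4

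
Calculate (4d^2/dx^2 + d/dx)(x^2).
2 x + 8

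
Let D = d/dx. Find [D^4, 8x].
32D^{3}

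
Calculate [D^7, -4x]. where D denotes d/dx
-28D^{6}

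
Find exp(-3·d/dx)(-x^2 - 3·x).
x \left(3 - x\right)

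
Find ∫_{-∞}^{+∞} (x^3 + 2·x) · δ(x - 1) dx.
3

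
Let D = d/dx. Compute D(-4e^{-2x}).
8 e^{- 2 x}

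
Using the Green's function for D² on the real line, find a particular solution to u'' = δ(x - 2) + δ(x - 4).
\frac{|x - 2|}{2} + \frac{|x - 4|}{2}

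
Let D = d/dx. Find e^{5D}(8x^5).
8 x^{5} + 200 x^{4} + 2000 x^{3} + 10000 x^{2} + 25000 x + 25000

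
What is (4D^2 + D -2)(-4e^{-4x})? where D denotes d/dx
- 232 e^{- 4 x}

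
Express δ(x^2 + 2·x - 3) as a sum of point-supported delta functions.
\frac{\delta(x + 3) + \delta(x - 1)}{4}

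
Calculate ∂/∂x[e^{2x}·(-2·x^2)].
4 x \left(- x - 1\right) e^{2 x}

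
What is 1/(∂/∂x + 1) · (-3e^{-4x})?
e^{- 4 x}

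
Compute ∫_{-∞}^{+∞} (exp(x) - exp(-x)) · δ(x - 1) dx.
2 \sinh{\left(1 \right)}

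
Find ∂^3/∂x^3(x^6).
120 x^{3}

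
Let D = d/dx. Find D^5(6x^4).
0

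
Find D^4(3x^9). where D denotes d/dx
9072 x^{5}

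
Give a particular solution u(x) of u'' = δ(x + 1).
\frac{|x + 1|}{2}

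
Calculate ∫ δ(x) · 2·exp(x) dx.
2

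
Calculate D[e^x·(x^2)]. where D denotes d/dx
x \left(x + 2\right) e^{x}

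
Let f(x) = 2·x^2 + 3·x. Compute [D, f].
4 x + 3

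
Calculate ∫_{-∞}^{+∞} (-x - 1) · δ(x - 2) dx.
-3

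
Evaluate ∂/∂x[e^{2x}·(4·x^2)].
8 x \left(x + 1\right) e^{2 x}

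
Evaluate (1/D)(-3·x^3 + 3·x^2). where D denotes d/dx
- \frac{3 x^{4}}{4} + x^{3}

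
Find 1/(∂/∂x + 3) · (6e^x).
\frac{3 e^{x}}{2}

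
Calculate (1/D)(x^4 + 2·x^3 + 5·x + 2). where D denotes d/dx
\frac{x^{5}}{5} + \frac{x^{4}}{2} + \frac{5 x^{2}}{2} + 2 x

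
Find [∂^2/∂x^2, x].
2\frac{d}{dx}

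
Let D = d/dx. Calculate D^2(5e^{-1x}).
5 e^{- x}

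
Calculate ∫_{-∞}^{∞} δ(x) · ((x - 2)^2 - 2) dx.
2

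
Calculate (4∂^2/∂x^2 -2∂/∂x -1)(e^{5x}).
89 e^{5 x}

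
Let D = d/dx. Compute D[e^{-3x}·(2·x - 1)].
\left(5 - 6 x\right) e^{- 3 x}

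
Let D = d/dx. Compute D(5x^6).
30 x^{5}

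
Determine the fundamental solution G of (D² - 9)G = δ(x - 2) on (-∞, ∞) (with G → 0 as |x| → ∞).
-\frac{e^{-3|x - 2|}}{6}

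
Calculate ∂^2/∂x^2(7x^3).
42 x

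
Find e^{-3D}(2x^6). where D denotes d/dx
2 x^{6} - 36 x^{5} + 270 x^{4} - 1080 x^{3} + 2430 x^{2} - 2916 x + 1458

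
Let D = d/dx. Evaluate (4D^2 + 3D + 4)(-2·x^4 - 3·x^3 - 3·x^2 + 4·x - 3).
- 8 x^{4} - 36 x^{3} - 135 x^{2} - 74 x - 24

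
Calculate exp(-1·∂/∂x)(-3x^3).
- 3 x^{3} + 9 x^{2} - 9 x + 3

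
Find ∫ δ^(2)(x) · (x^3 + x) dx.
0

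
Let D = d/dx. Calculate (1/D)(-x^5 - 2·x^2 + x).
- \frac{x^{6}}{6} - \frac{2 x^{3}}{3} + \frac{x^{2}}{2}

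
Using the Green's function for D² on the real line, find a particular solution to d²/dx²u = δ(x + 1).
\frac{|x + 1|}{2}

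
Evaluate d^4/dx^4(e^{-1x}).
e^{- x}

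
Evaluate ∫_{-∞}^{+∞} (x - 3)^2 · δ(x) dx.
9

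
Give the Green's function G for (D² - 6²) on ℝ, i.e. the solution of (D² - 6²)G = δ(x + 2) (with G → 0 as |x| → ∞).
-\frac{e^{-6|x + 2|}}{12}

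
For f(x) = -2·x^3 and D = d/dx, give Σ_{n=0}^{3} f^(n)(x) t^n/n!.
- 2 t^{3} - 6 t^{2} x - 6 t x^{2} - 2 x^{3}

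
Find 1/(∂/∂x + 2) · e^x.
\frac{e^{x}}{3}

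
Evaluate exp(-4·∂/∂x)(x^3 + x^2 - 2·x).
x^{3} - 11 x^{2} + 38 x - 40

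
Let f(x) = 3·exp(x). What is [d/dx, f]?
3 e^{x}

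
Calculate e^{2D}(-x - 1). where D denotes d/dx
- x - 3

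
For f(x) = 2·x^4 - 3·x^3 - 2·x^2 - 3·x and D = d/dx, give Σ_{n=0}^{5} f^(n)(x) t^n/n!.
2 t^{4} + t^{3} \left(8 x - 3\right) + t^{2} \left(12 x^{2} - 9 x - 2\right) - t \left(- 8 x^{3} + 9 x^{2} + 4 x + 3\right) + 2 x^{4} - 3 x^{3} - 2 x^{2} - 3 x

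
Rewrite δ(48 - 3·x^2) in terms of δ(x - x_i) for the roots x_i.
\frac{\delta(x - 4) + \delta(x + 4)}{24}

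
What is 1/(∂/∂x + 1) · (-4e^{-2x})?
4 e^{- 2 x}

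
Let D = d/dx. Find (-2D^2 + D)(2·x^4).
8 x^{2} \left(x - 6\right)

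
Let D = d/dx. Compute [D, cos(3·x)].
- 3 \sin{\left(3 x \right)}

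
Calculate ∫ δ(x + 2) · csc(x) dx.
- \csc{\left(2 \right)}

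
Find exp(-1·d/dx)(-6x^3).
- 6 x^{3} + 18 x^{2} - 18 x + 6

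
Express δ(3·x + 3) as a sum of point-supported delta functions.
\frac{\delta(x + 1)}{3}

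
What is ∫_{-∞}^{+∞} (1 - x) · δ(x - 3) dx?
-2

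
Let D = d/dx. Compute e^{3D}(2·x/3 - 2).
\frac{2 x}{3}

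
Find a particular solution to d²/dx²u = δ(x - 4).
\frac{|x - 4|}{2}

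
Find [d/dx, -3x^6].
- 18 x^{5}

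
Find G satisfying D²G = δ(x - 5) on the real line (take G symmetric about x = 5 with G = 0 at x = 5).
\frac{|x - 5|}{2}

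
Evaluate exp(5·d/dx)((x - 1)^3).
x^{3} + 12 x^{2} + 48 x + 64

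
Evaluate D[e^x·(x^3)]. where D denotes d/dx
x^{2} \left(x + 3\right) e^{x}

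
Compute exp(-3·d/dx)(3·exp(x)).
3 e^{x - 3}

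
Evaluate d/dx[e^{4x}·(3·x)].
\left(12 x + 3\right) e^{4 x}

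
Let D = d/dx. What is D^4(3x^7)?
2520 x^{3}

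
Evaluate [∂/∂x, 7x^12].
84 x^{11}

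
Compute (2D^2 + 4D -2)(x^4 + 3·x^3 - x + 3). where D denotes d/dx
- 2 x^{4} + 10 x^{3} + 60 x^{2} + 38 x - 10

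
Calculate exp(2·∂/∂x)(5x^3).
5 x^{3} + 30 x^{2} + 60 x + 40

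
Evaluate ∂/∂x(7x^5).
35 x^{4}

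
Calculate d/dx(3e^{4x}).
12 e^{4 x}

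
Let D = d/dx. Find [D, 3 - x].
-1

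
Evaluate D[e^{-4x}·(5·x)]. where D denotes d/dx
5 \left(1 - 4 x\right) e^{- 4 x}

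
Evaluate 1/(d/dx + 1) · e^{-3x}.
- \frac{e^{- 3 x}}{2}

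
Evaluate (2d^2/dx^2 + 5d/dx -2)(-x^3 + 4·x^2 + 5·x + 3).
2 x^{3} - 23 x^{2} + 18 x + 35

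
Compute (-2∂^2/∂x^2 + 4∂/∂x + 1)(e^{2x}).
e^{2 x}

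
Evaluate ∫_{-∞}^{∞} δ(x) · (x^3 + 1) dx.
1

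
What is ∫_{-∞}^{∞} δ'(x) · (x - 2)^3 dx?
-12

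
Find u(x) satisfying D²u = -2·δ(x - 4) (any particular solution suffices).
-|x - 4|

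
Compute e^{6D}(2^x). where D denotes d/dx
2^{x + 6}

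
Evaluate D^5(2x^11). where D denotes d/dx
110880 x^{6}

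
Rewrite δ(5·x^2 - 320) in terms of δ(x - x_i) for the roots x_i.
\frac{\delta(x - 8) + \delta(x + 8)}{80}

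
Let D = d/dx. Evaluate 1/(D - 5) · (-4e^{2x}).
\frac{4 e^{2 x}}{3}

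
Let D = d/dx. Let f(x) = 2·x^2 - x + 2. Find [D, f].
4 x - 1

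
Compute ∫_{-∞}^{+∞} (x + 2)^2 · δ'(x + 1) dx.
-2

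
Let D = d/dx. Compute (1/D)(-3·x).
- \frac{3 x^{2}}{2}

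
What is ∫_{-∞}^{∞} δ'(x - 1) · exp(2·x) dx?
- 2 e^{2}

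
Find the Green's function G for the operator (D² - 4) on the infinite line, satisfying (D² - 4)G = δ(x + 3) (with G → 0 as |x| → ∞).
-\frac{e^{-2|x + 3|}}{4}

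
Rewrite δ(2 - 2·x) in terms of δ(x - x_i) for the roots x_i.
\frac{\delta(x - 1)}{2}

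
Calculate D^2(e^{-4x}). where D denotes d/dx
16 e^{- 4 x}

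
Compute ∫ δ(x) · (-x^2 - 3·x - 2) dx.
-2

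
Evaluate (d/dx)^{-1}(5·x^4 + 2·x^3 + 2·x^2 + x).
x^{5} + \frac{x^{4}}{2} + \frac{2 x^{3}}{3} + \frac{x^{2}}{2}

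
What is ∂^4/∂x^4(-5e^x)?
- 5 e^{x}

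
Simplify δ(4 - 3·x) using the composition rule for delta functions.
\frac{\delta(x - 4/3)}{3}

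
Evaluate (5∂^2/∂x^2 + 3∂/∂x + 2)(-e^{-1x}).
- 4 e^{- x}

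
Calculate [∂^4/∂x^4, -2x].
-8\frac{d^{3}}{dx^{3}}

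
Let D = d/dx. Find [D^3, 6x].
18D^{2}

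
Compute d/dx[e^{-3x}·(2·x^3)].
6 x^{2} \left(1 - x\right) e^{- 3 x}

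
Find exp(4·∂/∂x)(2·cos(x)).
2 \cos{\left(x + 4 \right)}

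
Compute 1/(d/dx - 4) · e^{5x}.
e^{5 x}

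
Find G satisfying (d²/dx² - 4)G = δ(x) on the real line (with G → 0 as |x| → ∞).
-\frac{e^{-2|x|}}{4}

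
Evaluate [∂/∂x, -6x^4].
- 24 x^{3}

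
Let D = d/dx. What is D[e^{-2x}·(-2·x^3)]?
x^{2} \left(4 x - 6\right) e^{- 2 x}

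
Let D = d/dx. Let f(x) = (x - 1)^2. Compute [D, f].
2 x - 2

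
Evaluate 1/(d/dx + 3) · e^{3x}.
\frac{e^{3 x}}{6}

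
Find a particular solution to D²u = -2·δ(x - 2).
-|x - 2|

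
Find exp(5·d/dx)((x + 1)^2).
x^{2} + 12 x + 36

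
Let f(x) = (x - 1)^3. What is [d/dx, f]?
3 \left(x - 1\right)^{2}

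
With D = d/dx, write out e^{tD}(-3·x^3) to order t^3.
- 3 t^{3} - 9 t^{2} x - 9 t x^{2} - 3 x^{3}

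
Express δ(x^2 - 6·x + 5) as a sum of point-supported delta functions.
\frac{\delta(x - 5) + \delta(x - 1)}{4}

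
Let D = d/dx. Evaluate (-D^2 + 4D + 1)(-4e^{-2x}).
44 e^{- 2 x}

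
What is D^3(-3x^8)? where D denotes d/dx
- 1008 x^{5}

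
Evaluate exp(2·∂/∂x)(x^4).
x^{4} + 8 x^{3} + 24 x^{2} + 32 x + 16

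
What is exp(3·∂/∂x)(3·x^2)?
3 x^{2} + 18 x + 27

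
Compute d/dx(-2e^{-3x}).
6 e^{- 3 x}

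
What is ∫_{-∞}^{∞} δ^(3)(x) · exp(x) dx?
-1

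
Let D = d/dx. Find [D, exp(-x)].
- e^{- x}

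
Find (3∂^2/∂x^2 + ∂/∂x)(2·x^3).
6 x \left(x + 6\right)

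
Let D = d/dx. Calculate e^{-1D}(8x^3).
8 x^{3} - 24 x^{2} + 24 x - 8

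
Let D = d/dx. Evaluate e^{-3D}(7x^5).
7 x^{5} - 105 x^{4} + 630 x^{3} - 1890 x^{2} + 2835 x - 1701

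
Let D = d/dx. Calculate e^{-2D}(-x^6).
- x^{6} + 12 x^{5} - 60 x^{4} + 160 x^{3} - 240 x^{2} + 192 x - 64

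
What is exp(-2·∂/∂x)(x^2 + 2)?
x^{2} - 4 x + 6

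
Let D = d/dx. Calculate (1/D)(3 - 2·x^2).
- \frac{2 x^{3}}{3} + 3 x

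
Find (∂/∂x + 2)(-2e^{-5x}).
6 e^{- 5 x}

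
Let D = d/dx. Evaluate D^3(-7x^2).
0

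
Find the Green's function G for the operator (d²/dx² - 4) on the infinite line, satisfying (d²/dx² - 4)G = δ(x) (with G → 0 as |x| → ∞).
-\frac{e^{-2|x|}}{4}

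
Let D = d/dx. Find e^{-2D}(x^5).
x^{5} - 10 x^{4} + 40 x^{3} - 80 x^{2} + 80 x - 32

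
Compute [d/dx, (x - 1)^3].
3 \left(x - 1\right)^{2}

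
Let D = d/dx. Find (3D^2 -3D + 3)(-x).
3 - 3 x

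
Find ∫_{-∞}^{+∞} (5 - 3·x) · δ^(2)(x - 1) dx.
0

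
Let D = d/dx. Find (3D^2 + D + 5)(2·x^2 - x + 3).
10 x^{2} - x + 26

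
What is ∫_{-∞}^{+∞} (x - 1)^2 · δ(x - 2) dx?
1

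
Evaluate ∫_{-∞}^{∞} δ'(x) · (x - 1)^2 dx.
2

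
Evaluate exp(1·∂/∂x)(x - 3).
x - 2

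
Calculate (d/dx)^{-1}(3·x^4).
\frac{3 x^{5}}{5}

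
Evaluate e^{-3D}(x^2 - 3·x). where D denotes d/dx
x^{2} - 9 x + 18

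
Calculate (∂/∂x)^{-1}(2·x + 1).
x^{2} + x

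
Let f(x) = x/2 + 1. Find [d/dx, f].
\frac{1}{2}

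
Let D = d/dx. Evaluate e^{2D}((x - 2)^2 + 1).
x^{2} + 1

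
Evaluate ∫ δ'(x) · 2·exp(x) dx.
-2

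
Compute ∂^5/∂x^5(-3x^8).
- 20160 x^{3}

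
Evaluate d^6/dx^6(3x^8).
60480 x^{2}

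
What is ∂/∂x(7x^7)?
49 x^{6}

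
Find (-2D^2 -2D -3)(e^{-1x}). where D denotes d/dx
- 3 e^{- x}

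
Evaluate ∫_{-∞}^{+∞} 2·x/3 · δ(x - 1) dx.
\frac{2}{3}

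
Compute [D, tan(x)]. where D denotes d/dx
\frac{1}{\cos^{2}{\left(x \right)}}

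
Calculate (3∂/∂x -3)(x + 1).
- 3 x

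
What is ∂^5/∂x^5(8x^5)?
960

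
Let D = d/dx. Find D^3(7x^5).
420 x^{2}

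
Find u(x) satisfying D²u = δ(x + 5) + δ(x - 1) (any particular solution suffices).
\frac{|x + 5|}{2} + \frac{|x - 1|}{2}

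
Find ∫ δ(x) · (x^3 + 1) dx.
1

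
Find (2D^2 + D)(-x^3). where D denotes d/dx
3 x \left(- x - 4\right)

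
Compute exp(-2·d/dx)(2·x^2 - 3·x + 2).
2 x^{2} - 11 x + 16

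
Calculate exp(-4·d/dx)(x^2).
x^{2} - 8 x + 16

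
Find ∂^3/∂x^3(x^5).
60 x^{2}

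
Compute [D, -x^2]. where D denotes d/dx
- 2 x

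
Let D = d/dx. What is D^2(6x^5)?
120 x^{3}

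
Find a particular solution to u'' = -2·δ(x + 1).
-|x + 1|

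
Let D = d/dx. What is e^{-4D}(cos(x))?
\cos{\left(x - 4 \right)}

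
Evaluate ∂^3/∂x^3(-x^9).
- 504 x^{6}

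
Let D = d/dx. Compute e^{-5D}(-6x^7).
- 6 x^{7} + 210 x^{6} - 3150 x^{5} + 26250 x^{4} - 131250 x^{3} + 393750 x^{2} - 656250 x + 468750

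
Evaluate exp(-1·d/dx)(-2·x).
2 - 2 x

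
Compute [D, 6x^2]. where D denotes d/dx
12 x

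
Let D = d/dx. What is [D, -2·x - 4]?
-2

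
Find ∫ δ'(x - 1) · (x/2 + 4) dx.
- \frac{1}{2}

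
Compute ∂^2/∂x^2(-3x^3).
- 18 x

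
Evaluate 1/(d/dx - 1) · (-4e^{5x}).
- e^{5 x}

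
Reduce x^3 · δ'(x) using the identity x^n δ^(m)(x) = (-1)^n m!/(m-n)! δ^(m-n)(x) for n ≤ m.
0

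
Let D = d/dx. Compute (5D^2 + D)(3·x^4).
12 x^{2} \left(x + 15\right)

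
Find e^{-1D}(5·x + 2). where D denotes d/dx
5 x - 3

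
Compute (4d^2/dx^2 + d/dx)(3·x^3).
9 x \left(x + 8\right)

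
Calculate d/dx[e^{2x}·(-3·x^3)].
x^{2} \left(- 6 x - 9\right) e^{2 x}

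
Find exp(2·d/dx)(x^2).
x^{2} + 4 x + 4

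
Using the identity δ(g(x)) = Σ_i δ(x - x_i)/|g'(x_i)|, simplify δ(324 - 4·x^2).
\frac{\delta(x - 9) + \delta(x + 9)}{72}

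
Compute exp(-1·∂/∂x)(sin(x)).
\sin{\left(x - 1 \right)}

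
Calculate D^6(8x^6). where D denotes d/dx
5760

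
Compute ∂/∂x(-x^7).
- 7 x^{6}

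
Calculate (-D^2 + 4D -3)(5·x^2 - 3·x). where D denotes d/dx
- 15 x^{2} + 49 x - 22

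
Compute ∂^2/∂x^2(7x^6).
210 x^{4}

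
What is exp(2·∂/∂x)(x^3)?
x^{3} + 6 x^{2} + 12 x + 8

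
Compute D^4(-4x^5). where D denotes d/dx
- 480 x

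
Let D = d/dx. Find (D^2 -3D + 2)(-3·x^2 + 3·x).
- 6 x^{2} + 24 x - 15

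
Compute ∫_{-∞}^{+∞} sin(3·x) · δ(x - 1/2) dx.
\sin{\left(\frac{3}{2} \right)}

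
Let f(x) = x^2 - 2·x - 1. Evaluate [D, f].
2 x - 2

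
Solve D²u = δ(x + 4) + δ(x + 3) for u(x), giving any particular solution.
\frac{|x + 4|}{2} + \frac{|x + 3|}{2}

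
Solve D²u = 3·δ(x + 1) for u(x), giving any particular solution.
\frac{3|x + 1|}{2}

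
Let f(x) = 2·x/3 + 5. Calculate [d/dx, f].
\frac{2}{3}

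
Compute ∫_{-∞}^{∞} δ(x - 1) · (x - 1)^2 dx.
0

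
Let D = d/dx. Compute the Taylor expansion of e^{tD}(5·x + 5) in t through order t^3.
5 t + 5 x + 5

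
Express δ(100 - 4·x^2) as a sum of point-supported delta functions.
\frac{\delta(x - 5) + \delta(x + 5)}{40}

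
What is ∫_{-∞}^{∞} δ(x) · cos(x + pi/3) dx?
\frac{1}{2}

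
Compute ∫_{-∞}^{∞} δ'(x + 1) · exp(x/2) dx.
- \frac{1}{2 e^{\frac{1}{2}}}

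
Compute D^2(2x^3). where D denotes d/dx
12 x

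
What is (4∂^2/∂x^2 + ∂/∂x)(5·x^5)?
25 x^{3} \left(x + 16\right)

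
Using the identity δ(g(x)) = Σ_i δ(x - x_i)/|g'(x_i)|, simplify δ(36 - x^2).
\frac{\delta(x - 6) + \delta(x + 6)}{12}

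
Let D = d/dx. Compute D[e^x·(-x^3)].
x^{2} \left(- x - 3\right) e^{x}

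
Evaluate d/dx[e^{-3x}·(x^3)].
3 x^{2} \left(1 - x\right) e^{- 3 x}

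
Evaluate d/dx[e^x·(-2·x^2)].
2 x \left(- x - 2\right) e^{x}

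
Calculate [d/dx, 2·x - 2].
2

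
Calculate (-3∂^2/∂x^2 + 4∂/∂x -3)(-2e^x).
4 e^{x}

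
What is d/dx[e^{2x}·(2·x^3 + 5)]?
\left(4 x^{3} + 6 x^{2} + 10\right) e^{2 x}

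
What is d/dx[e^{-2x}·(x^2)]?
2 x \left(1 - x\right) e^{- 2 x}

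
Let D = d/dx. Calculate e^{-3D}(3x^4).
3 x^{4} - 36 x^{3} + 162 x^{2} - 324 x + 243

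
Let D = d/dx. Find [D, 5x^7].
35 x^{6}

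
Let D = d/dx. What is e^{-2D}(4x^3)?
4 x^{3} - 24 x^{2} + 48 x - 32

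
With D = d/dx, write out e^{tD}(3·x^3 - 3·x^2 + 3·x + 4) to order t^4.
3 t^{3} + t^{2} \left(9 x - 3\right) + 3 t \left(3 x^{2} - 2 x + 1\right) + 3 x^{3} - 3 x^{2} + 3 x + 4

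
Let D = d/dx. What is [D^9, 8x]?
72D^{8}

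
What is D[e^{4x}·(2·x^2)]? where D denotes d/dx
4 x \left(2 x + 1\right) e^{4 x}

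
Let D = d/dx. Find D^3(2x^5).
120 x^{2}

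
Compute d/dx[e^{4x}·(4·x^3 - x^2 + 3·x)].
\left(16 x^{3} + 8 x^{2} + 10 x + 3\right) e^{4 x}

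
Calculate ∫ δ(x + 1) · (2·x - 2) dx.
-4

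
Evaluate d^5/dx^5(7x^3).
0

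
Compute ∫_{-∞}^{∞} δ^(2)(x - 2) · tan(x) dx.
\frac{2 \tan{\left(2 \right)}}{\cos^{2}{\left(2 \right)}}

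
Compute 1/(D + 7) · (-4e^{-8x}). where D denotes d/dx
4 e^{- 8 x}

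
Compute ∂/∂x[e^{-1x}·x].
\left(1 - x\right) e^{- x}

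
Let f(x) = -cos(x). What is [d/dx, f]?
\sin{\left(x \right)}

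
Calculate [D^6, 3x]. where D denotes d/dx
18D^{5}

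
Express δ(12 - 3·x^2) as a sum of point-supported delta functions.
\frac{\delta(x - 2) + \delta(x + 2)}{12}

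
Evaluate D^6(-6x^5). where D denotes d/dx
0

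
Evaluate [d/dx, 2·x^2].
4 x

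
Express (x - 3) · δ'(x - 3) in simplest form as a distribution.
-\delta(x - 3)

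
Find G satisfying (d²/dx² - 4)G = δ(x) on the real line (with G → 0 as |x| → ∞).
-\frac{e^{-2|x|}}{4}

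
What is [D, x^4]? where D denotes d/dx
4 x^{3}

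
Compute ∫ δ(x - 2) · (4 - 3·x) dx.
-2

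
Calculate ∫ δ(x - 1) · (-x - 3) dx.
-4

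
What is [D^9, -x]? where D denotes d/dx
-9D^{8}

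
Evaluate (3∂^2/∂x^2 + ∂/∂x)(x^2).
2 x + 6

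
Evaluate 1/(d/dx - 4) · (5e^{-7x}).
- \frac{5 e^{- 7 x}}{11}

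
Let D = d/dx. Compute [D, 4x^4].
16 x^{3}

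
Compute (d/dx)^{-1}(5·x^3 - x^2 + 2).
\frac{5 x^{4}}{4} - \frac{x^{3}}{3} + 2 x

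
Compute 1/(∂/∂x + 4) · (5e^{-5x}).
- 5 e^{- 5 x}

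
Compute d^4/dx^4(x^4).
24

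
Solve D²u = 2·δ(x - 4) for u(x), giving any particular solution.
|x - 4|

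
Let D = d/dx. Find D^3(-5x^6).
- 600 x^{3}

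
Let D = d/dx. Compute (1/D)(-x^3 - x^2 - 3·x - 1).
- \frac{x^{4}}{4} - \frac{x^{3}}{3} - \frac{3 x^{2}}{2} - x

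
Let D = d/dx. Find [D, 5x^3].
15 x^{2}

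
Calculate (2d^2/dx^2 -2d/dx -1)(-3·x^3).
3 x \left(x^{2} + 6 x - 12\right)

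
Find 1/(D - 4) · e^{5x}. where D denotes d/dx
e^{5 x}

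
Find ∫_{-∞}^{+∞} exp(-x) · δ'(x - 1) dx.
e^{-1}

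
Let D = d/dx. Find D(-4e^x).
- 4 e^{x}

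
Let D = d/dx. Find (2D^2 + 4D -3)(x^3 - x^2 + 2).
- 3 x^{3} + 15 x^{2} + 4 x - 10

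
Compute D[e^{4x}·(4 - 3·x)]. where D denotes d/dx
\left(13 - 12 x\right) e^{4 x}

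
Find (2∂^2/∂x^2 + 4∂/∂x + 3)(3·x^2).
9 x^{2} + 24 x + 12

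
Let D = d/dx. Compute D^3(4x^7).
840 x^{4}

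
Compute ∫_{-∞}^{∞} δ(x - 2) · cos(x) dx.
\cos{\left(2 \right)}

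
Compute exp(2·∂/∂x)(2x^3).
2 x^{3} + 12 x^{2} + 24 x + 16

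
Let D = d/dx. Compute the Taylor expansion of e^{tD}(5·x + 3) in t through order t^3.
5 t + 5 x + 3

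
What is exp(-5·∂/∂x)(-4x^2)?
- 4 x^{2} + 40 x - 100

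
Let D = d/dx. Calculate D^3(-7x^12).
- 9240 x^{9}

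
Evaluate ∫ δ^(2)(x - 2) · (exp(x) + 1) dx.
e^{2}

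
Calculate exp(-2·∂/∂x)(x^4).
x^{4} - 8 x^{3} + 24 x^{2} - 32 x + 16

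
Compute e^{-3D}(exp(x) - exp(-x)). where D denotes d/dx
- e^{3 - x} + e^{x - 3}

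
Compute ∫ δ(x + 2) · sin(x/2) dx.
- \sin{\left(1 \right)}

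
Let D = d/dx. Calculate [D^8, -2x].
-16D^{7}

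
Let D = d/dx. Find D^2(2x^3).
12 x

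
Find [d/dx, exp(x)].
e^{x}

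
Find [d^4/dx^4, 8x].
32\frac{d^{3}}{dx^{3}}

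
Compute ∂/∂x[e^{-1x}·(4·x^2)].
4 x \left(2 - x\right) e^{- x}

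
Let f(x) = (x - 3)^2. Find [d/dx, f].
2 x - 6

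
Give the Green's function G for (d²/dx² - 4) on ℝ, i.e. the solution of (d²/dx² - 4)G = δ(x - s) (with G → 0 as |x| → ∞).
-\frac{e^{-2|x-s|}}{4}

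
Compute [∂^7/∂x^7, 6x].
42\frac{d^{6}}{dx^{6}}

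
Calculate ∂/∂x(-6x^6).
- 36 x^{5}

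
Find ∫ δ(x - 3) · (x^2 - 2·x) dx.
3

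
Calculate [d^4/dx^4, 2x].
8\frac{d^{3}}{dx^{3}}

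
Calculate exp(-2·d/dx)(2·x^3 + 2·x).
2 x^{3} - 12 x^{2} + 26 x - 20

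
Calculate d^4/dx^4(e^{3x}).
81 e^{3 x}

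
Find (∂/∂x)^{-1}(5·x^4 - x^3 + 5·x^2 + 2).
x^{5} - \frac{x^{4}}{4} + \frac{5 x^{3}}{3} + 2 x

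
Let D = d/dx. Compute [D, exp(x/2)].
\frac{e^{\frac{x}{2}}}{2}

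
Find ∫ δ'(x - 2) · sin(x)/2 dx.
- \frac{\cos{\left(2 \right)}}{2}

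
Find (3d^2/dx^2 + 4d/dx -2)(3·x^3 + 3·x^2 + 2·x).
- 6 x^{3} + 30 x^{2} + 74 x + 26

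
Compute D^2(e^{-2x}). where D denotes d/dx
4 e^{- 2 x}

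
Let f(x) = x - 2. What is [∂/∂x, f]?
1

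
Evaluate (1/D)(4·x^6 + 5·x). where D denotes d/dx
\frac{4 x^{7}}{7} + \frac{5 x^{2}}{2}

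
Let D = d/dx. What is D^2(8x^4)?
96 x^{2}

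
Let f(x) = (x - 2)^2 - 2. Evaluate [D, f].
2 x - 4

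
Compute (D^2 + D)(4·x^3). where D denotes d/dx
12 x \left(x + 2\right)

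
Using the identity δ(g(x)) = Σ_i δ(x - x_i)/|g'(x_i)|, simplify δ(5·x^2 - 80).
\frac{\delta(x - 4) + \delta(x + 4)}{40}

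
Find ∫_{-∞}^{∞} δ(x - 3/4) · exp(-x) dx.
e^{- \frac{3}{4}}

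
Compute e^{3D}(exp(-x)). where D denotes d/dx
e^{- x - 3}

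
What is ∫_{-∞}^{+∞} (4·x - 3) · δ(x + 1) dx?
-7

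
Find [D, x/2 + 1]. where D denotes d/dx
\frac{1}{2}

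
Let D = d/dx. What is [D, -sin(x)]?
- \cos{\left(x \right)}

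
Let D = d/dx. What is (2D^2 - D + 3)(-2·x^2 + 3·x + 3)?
- 6 x^{2} + 13 x - 2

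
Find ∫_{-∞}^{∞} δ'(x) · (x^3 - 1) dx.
0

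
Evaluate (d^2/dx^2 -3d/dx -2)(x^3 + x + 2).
- 2 x^{3} - 9 x^{2} + 4 x - 7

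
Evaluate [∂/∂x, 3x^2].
6 x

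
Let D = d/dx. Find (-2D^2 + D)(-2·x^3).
6 x \left(4 - x\right)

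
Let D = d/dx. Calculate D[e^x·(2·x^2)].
2 x \left(x + 2\right) e^{x}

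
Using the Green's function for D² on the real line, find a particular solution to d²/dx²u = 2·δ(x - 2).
|x - 2|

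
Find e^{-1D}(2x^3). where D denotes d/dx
2 x^{3} - 6 x^{2} + 6 x - 2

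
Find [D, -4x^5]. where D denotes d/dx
- 20 x^{4}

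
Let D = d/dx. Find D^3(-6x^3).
-36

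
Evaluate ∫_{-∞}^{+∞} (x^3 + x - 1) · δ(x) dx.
-1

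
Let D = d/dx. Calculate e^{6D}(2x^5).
2 x^{5} + 60 x^{4} + 720 x^{3} + 4320 x^{2} + 12960 x + 15552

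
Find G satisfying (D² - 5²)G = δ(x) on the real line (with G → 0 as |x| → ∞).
-\frac{e^{-5|x|}}{10}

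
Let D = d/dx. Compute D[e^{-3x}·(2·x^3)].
6 x^{2} \left(1 - x\right) e^{- 3 x}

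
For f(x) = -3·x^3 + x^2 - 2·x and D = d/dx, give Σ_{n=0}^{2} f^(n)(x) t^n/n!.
- t^{2} \left(9 x - 1\right) - t \left(9 x^{2} - 2 x + 2\right) - 3 x^{3} + x^{2} - 2 x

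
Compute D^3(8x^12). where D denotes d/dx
10560 x^{9}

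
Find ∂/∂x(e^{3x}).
3 e^{3 x}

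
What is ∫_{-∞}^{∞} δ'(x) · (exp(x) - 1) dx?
-1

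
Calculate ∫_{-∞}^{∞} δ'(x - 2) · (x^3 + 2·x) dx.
-14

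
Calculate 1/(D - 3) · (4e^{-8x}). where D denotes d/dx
- \frac{4 e^{- 8 x}}{11}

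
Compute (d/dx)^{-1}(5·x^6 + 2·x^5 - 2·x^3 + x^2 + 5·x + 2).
\frac{5 x^{7}}{7} + \frac{x^{6}}{3} - \frac{x^{4}}{2} + \frac{x^{3}}{3} + \frac{5 x^{2}}{2} + 2 x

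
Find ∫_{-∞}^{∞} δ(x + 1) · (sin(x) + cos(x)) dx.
- \sin{\left(1 \right)} + \cos{\left(1 \right)}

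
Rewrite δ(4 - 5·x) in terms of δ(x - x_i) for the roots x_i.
\frac{\delta(x - 4/5)}{5}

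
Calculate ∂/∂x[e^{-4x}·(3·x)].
3 \left(1 - 4 x\right) e^{- 4 x}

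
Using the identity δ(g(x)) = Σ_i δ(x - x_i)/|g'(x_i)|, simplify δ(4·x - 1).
\frac{\delta(x - 1/4)}{4}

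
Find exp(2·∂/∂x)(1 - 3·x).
- 3 x - 5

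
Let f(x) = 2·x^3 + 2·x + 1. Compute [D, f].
6 x^{2} + 2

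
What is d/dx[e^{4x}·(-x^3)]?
x^{2} \left(- 4 x - 3\right) e^{4 x}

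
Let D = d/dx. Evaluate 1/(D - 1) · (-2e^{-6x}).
\frac{2 e^{- 6 x}}{7}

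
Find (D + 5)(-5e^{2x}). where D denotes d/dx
- 35 e^{2 x}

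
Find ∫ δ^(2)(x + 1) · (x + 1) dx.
0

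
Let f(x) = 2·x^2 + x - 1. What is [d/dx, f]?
4 x + 1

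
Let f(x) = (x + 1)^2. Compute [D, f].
2 x + 2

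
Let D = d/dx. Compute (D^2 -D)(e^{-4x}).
20 e^{- 4 x}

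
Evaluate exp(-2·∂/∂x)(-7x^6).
- 7 x^{6} + 84 x^{5} - 420 x^{4} + 1120 x^{3} - 1680 x^{2} + 1344 x - 448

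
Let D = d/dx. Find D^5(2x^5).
240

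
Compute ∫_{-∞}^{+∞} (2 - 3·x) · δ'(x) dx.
3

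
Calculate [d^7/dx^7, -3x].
-21\frac{d^{6}}{dx^{6}}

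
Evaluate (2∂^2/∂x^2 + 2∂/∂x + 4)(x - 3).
4 x - 10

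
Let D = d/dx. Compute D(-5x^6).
- 30 x^{5}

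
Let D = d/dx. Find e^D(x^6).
x^{6} + 6 x^{5} + 15 x^{4} + 20 x^{3} + 15 x^{2} + 6 x + 1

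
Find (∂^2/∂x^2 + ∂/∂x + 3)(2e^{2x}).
18 e^{2 x}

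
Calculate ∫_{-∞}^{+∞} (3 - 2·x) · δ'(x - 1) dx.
2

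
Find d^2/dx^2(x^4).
12 x^{2}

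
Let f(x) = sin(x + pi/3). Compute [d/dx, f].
\cos{\left(x + \frac{\pi}{3} \right)}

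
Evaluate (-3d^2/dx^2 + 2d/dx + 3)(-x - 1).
- 3 x - 5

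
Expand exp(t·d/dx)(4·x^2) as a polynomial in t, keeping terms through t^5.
4 t^{2} + 8 t x + 4 x^{2}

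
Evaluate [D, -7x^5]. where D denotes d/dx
- 35 x^{4}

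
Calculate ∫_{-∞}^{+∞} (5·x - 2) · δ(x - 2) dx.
8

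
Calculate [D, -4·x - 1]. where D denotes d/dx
-4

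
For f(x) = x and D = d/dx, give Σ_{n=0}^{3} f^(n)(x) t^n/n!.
t + x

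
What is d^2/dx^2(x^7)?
42 x^{5}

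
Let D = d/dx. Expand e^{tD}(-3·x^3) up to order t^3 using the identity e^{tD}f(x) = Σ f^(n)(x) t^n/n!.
- 3 t^{3} - 9 t^{2} x - 9 t x^{2} - 3 x^{3}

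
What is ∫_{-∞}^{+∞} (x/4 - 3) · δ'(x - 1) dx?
- \frac{1}{4}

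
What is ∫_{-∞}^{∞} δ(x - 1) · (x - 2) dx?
-1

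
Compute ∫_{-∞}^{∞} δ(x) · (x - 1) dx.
-1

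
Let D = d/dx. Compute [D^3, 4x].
12D^{2}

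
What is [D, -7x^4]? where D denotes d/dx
- 28 x^{3}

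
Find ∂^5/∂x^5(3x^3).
0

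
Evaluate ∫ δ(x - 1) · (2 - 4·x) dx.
-2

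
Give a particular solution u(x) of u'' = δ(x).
\frac{|x|}{2}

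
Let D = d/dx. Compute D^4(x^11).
7920 x^{7}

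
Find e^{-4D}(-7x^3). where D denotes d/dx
- 7 x^{3} + 84 x^{2} - 336 x + 448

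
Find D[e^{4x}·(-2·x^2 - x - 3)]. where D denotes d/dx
\left(- 8 x^{2} - 8 x - 13\right) e^{4 x}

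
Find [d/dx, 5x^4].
20 x^{3}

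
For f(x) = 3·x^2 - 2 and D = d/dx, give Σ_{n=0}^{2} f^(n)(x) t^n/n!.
3 t^{2} + 6 t x + 3 x^{2} - 2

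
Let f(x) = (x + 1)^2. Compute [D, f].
2 x + 2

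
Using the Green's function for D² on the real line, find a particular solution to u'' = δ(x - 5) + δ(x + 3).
\frac{|x - 5|}{2} + \frac{|x + 3|}{2}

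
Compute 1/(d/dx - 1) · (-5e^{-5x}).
\frac{5 e^{- 5 x}}{6}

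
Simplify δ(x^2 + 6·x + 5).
\frac{\delta(x + 1) + \delta(x + 5)}{4}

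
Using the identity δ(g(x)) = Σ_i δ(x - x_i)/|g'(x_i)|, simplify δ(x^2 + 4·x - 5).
\frac{\delta(x - 1) + \delta(x + 5)}{6}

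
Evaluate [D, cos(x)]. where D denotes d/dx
- \sin{\left(x \right)}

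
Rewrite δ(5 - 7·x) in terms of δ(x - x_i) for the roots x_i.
\frac{\delta(x - 5/7)}{7}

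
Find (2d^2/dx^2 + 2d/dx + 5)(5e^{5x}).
325 e^{5 x}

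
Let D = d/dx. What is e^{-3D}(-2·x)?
6 - 2 x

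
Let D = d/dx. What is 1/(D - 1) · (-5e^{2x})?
- 5 e^{2 x}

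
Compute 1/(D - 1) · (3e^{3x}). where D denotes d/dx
\frac{3 e^{3 x}}{2}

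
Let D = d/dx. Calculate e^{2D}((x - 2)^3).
x^{3}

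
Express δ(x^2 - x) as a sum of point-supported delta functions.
\frac{\delta(x - 1) + \delta(x)}{1}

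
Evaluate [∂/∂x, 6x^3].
18 x^{2}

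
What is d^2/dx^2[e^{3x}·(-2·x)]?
\left(- 18 x - 12\right) e^{3 x}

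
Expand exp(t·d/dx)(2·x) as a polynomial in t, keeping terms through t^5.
2 t + 2 x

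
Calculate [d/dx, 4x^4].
16 x^{3}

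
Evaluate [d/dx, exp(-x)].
- e^{- x}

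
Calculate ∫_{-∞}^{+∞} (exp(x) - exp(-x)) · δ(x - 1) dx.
2 \sinh{\left(1 \right)}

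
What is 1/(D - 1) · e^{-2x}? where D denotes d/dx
- \frac{e^{- 2 x}}{3}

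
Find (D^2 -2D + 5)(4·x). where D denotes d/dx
20 x - 8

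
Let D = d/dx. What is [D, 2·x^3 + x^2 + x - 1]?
6 x^{2} + 2 x + 1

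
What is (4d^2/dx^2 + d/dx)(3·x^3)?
9 x \left(x + 8\right)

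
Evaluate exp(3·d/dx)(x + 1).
x + 4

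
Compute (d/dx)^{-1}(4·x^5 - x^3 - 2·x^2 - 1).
\frac{2 x^{6}}{3} - \frac{x^{4}}{4} - \frac{2 x^{3}}{3} - x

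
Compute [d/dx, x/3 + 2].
\frac{1}{3}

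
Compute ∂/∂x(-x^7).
- 7 x^{6}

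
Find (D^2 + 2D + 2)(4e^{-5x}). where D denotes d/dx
68 e^{- 5 x}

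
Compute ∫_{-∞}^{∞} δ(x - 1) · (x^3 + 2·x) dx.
3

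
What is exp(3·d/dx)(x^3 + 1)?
x^{3} + 9 x^{2} + 27 x + 28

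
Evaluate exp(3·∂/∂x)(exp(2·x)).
e^{2 x + 6}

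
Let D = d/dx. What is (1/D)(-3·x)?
- \frac{3 x^{2}}{2}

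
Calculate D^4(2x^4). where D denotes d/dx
48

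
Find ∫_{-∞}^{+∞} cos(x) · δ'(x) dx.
0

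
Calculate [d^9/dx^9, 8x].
72\frac{d^{8}}{dx^{8}}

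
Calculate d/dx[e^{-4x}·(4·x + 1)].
- 16 x e^{- 4 x}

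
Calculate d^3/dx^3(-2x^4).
- 48 x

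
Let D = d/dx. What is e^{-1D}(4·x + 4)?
4 x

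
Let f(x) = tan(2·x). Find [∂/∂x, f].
\frac{2}{\cos^{2}{\left(2 x \right)}}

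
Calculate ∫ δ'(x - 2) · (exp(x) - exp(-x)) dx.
- 2 \cosh{\left(2 \right)}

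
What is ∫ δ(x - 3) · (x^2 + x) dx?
12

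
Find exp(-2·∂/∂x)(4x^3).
4 x^{3} - 24 x^{2} + 48 x - 32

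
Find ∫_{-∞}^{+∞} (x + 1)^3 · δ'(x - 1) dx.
-12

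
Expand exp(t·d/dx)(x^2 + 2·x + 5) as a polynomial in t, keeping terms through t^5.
t^{2} + 2 t \left(x + 1\right) + x^{2} + 2 x + 5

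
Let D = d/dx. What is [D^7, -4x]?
-28D^{6}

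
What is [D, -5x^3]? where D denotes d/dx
- 15 x^{2}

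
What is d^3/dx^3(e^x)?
e^{x}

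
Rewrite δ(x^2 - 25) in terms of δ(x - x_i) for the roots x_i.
\frac{\delta(x - 5) + \delta(x + 5)}{10}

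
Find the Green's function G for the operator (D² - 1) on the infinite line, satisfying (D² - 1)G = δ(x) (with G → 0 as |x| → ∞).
-\frac{e^{-|x|}}{2}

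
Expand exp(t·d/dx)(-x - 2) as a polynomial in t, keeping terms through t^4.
- t - x - 2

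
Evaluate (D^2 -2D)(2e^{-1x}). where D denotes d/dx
6 e^{- x}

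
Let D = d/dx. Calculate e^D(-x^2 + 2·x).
1 - x^{2}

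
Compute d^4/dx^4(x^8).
1680 x^{4}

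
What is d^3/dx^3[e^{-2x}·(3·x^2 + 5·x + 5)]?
8 \left(- 3 x^{2} + 4 x - 2\right) e^{- 2 x}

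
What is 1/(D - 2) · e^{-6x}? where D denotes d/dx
- \frac{e^{- 6 x}}{8}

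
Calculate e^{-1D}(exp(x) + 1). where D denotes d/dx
e^{x - 1} + 1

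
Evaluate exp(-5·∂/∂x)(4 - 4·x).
24 - 4 x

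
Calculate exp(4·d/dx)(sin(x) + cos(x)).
\sqrt{2} \sin{\left(x + \frac{\pi}{4} + 4 \right)}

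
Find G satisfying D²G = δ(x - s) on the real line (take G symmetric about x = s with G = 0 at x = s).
\frac{|x - s|}{2}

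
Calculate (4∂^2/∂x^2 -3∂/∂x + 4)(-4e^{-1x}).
- 44 e^{- x}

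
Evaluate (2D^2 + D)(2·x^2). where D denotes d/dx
4 x + 8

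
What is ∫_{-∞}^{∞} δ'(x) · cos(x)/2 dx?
0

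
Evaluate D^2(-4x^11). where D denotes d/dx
- 440 x^{9}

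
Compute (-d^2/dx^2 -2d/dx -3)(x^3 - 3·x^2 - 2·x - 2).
- 3 x^{3} + 3 x^{2} + 12 x + 16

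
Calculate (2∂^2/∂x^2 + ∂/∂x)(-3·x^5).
15 x^{3} \left(- x - 8\right)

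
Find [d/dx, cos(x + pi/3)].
- \sin{\left(x + \frac{\pi}{3} \right)}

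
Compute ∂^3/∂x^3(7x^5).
420 x^{2}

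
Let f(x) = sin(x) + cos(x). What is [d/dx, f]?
- \sin{\left(x \right)} + \cos{\left(x \right)}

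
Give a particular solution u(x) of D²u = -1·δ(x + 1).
-\frac{|x + 1|}{2}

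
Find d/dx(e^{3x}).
3 e^{3 x}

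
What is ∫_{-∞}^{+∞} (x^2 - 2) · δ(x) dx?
-2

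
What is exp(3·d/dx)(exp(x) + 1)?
e^{x + 3} + 1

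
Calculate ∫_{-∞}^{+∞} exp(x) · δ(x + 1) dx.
e^{-1}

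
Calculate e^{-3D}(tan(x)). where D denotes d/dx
\tan{\left(x - 3 \right)}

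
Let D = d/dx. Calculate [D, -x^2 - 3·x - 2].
- 2 x - 3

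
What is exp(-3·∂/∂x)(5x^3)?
5 x^{3} - 45 x^{2} + 135 x - 135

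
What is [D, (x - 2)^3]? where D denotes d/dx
3 \left(x - 2\right)^{2}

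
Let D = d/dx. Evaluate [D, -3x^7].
- 21 x^{6}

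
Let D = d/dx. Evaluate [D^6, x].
6D^{5}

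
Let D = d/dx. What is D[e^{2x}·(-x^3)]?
x^{2} \left(- 2 x - 3\right) e^{2 x}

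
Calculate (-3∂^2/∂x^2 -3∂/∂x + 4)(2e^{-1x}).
8 e^{- x}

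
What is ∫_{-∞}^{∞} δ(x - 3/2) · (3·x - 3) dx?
\frac{3}{2}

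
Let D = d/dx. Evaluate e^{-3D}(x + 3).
x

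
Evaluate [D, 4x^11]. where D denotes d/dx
44 x^{10}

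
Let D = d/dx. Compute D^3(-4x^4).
- 96 x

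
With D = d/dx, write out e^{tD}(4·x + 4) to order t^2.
4 t + 4 x + 4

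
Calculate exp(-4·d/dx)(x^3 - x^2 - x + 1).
x^{3} - 13 x^{2} + 55 x - 75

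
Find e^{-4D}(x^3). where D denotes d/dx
x^{3} - 12 x^{2} + 48 x - 64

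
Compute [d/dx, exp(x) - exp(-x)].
2 \cosh{\left(x \right)}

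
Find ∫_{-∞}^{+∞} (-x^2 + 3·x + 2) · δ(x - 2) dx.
4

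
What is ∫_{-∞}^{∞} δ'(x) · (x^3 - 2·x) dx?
2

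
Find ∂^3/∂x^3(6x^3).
36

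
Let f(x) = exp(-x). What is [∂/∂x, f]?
- e^{- x}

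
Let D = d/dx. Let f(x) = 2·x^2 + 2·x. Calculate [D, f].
4 x + 2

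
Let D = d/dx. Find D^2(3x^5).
60 x^{3}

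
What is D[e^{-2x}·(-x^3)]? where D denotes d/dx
x^{2} \left(2 x - 3\right) e^{- 2 x}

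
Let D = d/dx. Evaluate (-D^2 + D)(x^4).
4 x^{2} \left(x - 3\right)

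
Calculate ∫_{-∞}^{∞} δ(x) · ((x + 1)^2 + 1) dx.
2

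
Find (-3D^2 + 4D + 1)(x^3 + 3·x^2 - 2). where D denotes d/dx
x^{3} + 15 x^{2} + 6 x - 20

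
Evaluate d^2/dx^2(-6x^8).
- 336 x^{6}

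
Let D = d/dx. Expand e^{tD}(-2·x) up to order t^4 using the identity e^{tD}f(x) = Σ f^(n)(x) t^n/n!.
- 2 t - 2 x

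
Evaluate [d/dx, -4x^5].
- 20 x^{4}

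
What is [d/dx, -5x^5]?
- 25 x^{4}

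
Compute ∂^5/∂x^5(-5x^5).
-600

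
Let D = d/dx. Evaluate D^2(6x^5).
120 x^{3}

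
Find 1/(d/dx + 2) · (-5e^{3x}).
- e^{3 x}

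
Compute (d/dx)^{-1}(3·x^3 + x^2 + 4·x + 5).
\frac{3 x^{4}}{4} + \frac{x^{3}}{3} + 2 x^{2} + 5 x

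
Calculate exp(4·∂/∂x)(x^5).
x^{5} + 20 x^{4} + 160 x^{3} + 640 x^{2} + 1280 x + 1024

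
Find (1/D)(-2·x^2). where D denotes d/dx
- \frac{2 x^{3}}{3}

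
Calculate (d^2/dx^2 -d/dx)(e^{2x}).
2 e^{2 x}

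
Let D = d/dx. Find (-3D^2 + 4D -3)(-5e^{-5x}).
490 e^{- 5 x}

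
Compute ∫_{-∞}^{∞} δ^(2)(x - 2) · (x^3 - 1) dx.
12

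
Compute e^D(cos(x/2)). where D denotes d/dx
\cos{\left(\frac{x}{2} + \frac{1}{2} \right)}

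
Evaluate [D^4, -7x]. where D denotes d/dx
-28D^{3}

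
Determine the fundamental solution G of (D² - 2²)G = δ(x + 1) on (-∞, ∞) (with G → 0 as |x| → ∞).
-\frac{e^{-2|x + 1|}}{4}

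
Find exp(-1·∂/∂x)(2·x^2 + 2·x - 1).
2 x^{2} - 2 x - 1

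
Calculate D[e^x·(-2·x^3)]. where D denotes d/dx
2 x^{2} \left(- x - 3\right) e^{x}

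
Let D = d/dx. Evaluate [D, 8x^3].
24 x^{2}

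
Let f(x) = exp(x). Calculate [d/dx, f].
e^{x}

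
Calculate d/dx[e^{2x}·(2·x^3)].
x^{2} \left(4 x + 6\right) e^{2 x}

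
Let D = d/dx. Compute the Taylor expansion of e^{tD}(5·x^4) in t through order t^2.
5 x^{2} \left(6 t^{2} + 4 t x + x^{2}\right)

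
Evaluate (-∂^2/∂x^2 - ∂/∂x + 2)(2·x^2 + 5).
4 x^{2} - 4 x + 6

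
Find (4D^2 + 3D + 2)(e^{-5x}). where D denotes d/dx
87 e^{- 5 x}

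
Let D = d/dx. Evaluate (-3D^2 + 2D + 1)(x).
x + 2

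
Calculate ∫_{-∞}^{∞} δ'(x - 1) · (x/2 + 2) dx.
- \frac{1}{2}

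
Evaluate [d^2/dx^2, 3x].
6\frac{d}{dx}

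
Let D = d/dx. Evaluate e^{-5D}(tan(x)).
\tan{\left(x - 5 \right)}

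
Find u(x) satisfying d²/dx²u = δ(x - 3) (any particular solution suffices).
\frac{|x - 3|}{2}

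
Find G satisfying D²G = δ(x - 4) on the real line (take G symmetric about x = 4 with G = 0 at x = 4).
\frac{|x - 4|}{2}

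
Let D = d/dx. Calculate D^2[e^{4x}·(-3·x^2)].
\left(- 48 x^{2} - 48 x - 6\right) e^{4 x}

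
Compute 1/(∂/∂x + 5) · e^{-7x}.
- \frac{e^{- 7 x}}{2}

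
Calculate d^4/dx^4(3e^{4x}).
768 e^{4 x}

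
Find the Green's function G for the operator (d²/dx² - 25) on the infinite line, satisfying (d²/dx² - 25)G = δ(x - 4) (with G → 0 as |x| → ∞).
-\frac{e^{-5|x - 4|}}{10}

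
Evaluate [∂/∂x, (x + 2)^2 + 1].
2 x + 4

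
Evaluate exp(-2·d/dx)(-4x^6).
- 4 x^{6} + 48 x^{5} - 240 x^{4} + 640 x^{3} - 960 x^{2} + 768 x - 256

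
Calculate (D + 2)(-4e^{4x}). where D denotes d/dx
- 24 e^{4 x}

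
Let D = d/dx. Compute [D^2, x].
2D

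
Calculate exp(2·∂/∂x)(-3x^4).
- 3 x^{4} - 24 x^{3} - 72 x^{2} - 96 x - 48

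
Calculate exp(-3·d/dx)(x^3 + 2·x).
x^{3} - 9 x^{2} + 29 x - 33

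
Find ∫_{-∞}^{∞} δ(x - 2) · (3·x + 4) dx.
10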